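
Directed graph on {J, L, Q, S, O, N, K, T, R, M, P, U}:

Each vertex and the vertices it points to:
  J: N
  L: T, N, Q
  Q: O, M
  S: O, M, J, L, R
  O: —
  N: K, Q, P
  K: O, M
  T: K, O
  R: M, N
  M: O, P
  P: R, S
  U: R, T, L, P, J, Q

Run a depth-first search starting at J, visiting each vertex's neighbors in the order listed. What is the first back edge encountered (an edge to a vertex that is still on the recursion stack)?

R->M

DFS from J (visiting each vertex's neighbors in the order listed); mark gray on enter, black on exit:
J gray
  N gray
    K gray
      O gray
      O black
      M gray
        M→O: O black — skip
        P gray
          R gray
            R→M: M is gray → back edge
First back edge: R → M.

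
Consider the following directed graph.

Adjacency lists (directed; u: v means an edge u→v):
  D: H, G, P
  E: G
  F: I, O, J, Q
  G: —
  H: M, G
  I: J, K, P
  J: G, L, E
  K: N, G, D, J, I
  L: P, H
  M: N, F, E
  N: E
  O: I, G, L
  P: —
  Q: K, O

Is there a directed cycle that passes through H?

Yes

H is on a cycle iff H can reach itself via ≥1 edge.
H → M → F → O → L → H — yes.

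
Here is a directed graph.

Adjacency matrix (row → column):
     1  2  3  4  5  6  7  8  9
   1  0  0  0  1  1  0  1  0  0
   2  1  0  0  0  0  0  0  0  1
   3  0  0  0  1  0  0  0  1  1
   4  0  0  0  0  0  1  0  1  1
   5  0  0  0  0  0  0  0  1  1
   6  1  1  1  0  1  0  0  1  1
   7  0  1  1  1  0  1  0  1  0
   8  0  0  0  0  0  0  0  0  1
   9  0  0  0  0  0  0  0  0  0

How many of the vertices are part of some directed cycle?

6

A vertex is on a directed cycle iff it belongs to a strongly connected component of size ≥ 2 (or has a self-loop).
The vertices on cycles are {1, 2, 3, 4, 6, 7} — 6 in total.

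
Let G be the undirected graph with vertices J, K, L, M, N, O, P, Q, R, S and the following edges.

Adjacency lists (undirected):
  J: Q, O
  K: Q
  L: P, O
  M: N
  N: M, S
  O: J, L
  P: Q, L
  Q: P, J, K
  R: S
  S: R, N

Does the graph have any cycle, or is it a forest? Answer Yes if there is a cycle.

Yes

DFS, tracking each vertex's parent; an edge to a visited non-parent vertex closes a cycle.
Start from Q:
visit Q (parent –)
  visit P (parent Q)
    P–Q: parent, skip
    visit L (parent P)
      L–P: parent, skip
      visit O (parent L)
        visit J (parent O)
          J–Q: Q visited and ≠ parent → cycle
Cycle: Q – P – L – O – J – Q.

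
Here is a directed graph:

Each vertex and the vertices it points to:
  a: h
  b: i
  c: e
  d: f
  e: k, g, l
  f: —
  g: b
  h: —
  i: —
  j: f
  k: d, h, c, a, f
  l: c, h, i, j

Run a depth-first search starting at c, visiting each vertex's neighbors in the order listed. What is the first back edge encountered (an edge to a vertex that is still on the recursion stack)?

DFS from c (visiting each vertex's neighbors in the order listed); mark gray on enter, black on exit:
c gray
  e gray
    k gray
      d gray
        f gray
        f black
      d black
      h gray
      h black
      k→c: c is gray → back edge
First back edge: k → c.

k->c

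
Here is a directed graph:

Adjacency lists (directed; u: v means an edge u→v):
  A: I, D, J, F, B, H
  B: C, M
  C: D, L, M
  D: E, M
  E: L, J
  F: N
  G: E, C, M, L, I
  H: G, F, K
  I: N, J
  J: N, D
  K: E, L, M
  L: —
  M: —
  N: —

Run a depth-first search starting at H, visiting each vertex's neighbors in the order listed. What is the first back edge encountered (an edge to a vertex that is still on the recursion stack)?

DFS from H (visiting each vertex's neighbors in the order listed); mark gray on enter, black on exit:
H gray
  G gray
    E gray
      L gray
      L black
      J gray
        N gray
        N black
        D gray
          D→E: E is gray → back edge
First back edge: D → E.

D→E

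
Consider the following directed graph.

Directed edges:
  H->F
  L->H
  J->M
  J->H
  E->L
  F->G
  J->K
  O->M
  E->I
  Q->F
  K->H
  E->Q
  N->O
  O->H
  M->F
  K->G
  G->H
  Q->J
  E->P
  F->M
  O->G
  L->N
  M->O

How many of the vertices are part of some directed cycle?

A vertex is on a directed cycle iff it belongs to a strongly connected component of size ≥ 2 (or has a self-loop).
The vertices on cycles are {F, G, H, M, O} — 5 in total.

5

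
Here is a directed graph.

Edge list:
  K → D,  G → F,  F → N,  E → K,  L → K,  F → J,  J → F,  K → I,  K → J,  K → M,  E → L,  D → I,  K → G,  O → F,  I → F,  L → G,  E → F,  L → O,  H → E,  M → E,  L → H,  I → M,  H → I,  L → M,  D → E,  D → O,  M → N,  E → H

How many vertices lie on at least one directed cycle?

A vertex is on a directed cycle iff it belongs to a strongly connected component of size ≥ 2 (or has a self-loop).
The vertices on cycles are {D, E, F, H, I, J, K, L, M} — 9 in total.

9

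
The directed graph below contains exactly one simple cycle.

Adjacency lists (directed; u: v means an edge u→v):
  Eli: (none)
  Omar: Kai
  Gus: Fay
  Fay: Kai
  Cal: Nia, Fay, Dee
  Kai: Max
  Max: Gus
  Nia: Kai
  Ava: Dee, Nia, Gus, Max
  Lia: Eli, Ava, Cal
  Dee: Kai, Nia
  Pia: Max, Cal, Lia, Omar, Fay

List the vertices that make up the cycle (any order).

DFS with gray/black marking from Max:
Max gray
  Gus gray
    Fay gray
      Kai gray
        Kai→Max: Max is gray → back edge
Back edge closes the cycle Max → Gus → Fay → Kai → Max; its vertices are {Fay, Gus, Kai, Max}.

Fay, Gus, Kai, Max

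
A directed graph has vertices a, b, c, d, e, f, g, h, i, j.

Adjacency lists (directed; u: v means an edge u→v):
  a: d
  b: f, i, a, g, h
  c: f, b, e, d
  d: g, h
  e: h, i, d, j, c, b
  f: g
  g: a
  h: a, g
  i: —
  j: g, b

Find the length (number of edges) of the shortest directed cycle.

For each vertex v, BFS finds the shortest path from v back to v.
The shortest such closed walk is e → c → e, length 2.

2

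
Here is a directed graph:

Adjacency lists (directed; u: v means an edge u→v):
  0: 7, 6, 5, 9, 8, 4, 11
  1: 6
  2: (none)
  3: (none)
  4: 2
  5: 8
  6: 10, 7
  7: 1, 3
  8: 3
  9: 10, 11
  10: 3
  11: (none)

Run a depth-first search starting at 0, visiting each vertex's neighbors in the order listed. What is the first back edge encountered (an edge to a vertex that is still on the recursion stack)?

DFS from 0 (visiting each vertex's neighbors in the order listed); mark gray on enter, black on exit:
0 gray
  7 gray
    1 gray
      6 gray
        10 gray
          3 gray
          3 black
        10 black
        6→7: 7 is gray → back edge
First back edge: 6 → 7.

6→7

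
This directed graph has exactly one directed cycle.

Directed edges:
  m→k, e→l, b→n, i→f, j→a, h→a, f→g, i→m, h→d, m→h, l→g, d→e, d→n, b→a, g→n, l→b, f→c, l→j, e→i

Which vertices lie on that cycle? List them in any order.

DFS with gray/black marking from e:
e gray
  i gray
    f gray
      c gray
      c black
      g gray
        n gray
        n black
      g black
    f black
    m gray
      k gray
      k black
      h gray
        a gray
        a black
        d gray
          d→n: n black — skip
          d→e: e is gray → back edge
Back edge closes the cycle e → i → m → h → d → e; its vertices are {d, e, h, i, m}.

d, e, h, i, m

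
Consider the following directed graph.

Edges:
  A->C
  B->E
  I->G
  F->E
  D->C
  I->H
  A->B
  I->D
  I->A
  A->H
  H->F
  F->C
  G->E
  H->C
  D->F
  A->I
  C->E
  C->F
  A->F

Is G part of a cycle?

No

G lies on a cycle iff there is a path from G back to itself.
Exploring from G, it never reaches itself; equivalently, its strongly connected component is a singleton.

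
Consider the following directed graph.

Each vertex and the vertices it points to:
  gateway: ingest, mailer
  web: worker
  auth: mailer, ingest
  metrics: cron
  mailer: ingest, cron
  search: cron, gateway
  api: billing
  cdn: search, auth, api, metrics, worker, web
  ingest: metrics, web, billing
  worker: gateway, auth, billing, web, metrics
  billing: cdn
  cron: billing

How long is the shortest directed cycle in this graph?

2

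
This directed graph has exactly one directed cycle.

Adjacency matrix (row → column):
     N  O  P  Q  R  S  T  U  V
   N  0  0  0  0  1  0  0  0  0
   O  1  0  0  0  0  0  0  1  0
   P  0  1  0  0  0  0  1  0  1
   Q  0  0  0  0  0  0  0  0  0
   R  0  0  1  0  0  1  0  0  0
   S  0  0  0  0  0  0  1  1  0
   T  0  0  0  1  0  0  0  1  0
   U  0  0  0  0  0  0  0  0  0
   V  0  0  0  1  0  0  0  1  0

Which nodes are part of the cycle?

N, O, P, R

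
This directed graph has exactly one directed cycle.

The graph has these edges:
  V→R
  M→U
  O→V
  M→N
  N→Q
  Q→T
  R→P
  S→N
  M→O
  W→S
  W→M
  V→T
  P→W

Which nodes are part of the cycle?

M, O, P, R, V, W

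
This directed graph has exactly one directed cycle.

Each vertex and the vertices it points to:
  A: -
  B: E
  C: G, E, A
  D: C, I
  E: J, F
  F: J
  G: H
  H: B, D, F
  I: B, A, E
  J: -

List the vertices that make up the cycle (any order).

C, D, G, H

DFS with gray/black marking from H:
H gray
  B gray
    E gray
      J gray
      J black
      F gray
        F→J: J black — skip
      F black
    E black
  B black
  D gray
    C gray
      G gray
        G→H: H is gray → back edge
Back edge closes the cycle H → D → C → G → H; its vertices are {C, D, G, H}.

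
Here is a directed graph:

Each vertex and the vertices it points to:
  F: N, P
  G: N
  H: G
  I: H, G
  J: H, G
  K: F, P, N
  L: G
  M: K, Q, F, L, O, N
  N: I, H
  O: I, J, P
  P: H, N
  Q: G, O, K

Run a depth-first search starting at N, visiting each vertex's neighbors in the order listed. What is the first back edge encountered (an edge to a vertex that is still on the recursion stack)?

G->N

DFS from N (visiting each vertex's neighbors in the order listed); mark gray on enter, black on exit:
N gray
  I gray
    H gray
      G gray
        G→N: N is gray → back edge
First back edge: G → N.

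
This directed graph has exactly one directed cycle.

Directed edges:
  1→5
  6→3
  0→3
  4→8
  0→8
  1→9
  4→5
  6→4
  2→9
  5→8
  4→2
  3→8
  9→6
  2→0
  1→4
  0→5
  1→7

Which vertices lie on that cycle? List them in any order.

DFS with gray/black marking from 4:
4 gray
  2 gray
    9 gray
      6 gray
        3 gray
          8 gray
          8 black
        3 black
        6→4: 4 is gray → back edge
Back edge closes the cycle 4 → 2 → 9 → 6 → 4; its vertices are {2, 4, 6, 9}.

2, 4, 6, 9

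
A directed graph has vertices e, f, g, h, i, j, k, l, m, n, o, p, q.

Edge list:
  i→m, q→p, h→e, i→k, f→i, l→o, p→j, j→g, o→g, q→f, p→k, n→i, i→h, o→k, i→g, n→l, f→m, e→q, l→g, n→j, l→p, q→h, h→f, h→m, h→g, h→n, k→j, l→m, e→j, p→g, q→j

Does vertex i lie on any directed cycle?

i is on a cycle iff i can reach itself via ≥1 edge.
i → h → f → i — yes.

Yes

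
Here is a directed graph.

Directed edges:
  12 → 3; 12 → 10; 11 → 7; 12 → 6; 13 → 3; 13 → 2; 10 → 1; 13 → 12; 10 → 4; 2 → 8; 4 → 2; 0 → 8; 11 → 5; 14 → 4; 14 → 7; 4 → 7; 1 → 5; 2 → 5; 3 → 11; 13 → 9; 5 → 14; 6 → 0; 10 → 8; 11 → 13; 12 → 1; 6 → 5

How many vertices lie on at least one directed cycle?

8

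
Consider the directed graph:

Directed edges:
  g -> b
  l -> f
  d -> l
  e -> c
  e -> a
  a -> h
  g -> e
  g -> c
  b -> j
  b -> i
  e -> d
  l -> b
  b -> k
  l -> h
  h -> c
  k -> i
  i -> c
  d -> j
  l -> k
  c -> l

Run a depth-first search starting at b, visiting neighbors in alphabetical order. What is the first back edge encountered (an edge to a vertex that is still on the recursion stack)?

DFS from b (visiting neighbors in alphabetical order); mark gray on enter, black on exit:
b gray
  i gray
    c gray
      l gray
        l→b: b is gray → back edge
First back edge: l → b.

l->b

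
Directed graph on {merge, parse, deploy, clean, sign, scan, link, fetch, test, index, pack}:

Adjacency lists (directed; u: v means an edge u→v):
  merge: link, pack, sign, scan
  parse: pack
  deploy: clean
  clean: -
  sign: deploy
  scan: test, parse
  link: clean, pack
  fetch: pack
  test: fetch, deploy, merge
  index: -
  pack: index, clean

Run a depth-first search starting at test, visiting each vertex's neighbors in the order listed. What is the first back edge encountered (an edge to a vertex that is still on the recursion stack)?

scan->test

DFS from test (visiting each vertex's neighbors in the order listed); mark gray on enter, black on exit:
test gray
  fetch gray
    pack gray
      index gray
      index black
      clean gray
      clean black
    pack black
  fetch black
  deploy gray
    deploy→clean: clean black — skip
  deploy black
  merge gray
    link gray
      link→clean: clean black — skip
      link→pack: pack black — skip
    link black
    merge→pack: pack black — skip
    sign gray
      sign→deploy: deploy black — skip
    sign black
    scan gray
      scan→test: test is gray → back edge
First back edge: scan → test.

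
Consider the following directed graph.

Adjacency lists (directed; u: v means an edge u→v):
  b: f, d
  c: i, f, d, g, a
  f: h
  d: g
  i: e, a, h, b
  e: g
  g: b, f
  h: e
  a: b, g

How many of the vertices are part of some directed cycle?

6

A vertex is on a directed cycle iff it belongs to a strongly connected component of size ≥ 2 (or has a self-loop).
The vertices on cycles are {b, d, e, f, g, h} — 6 in total.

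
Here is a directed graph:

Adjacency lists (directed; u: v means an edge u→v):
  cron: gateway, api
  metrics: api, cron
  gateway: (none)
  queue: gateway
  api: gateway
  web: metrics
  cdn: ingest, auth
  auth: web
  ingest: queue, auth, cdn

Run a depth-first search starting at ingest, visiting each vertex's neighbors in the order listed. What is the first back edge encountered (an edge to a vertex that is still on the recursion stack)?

DFS from ingest (visiting each vertex's neighbors in the order listed); mark gray on enter, black on exit:
ingest gray
  queue gray
    gateway gray
    gateway black
  queue black
  auth gray
    web gray
      metrics gray
        api gray
          api→gateway: gateway black — skip
        api black
        cron gray
          cron→gateway: gateway black — skip
          cron→api: api black — skip
        cron black
      metrics black
    web black
  auth black
  cdn gray
    cdn→ingest: ingest is gray → back edge
First back edge: cdn → ingest.

cdn->ingest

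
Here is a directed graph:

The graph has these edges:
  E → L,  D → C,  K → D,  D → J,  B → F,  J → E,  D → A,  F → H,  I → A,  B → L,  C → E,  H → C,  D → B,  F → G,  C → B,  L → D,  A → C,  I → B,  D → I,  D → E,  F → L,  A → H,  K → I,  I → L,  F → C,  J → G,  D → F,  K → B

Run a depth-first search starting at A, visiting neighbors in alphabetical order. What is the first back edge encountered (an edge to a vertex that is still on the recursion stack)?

DFS from A (visiting neighbors in alphabetical order); mark gray on enter, black on exit:
A gray
  C gray
    B gray
      F gray
        F→C: C is gray → back edge
First back edge: F → C.

F→C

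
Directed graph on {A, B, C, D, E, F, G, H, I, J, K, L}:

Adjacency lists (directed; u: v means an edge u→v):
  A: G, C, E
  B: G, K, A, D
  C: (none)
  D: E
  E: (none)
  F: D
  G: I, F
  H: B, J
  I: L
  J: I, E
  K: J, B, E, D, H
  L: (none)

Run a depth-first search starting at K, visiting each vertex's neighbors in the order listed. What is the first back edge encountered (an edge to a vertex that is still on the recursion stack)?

B→K

DFS from K (visiting each vertex's neighbors in the order listed); mark gray on enter, black on exit:
K gray
  J gray
    I gray
      L gray
      L black
    I black
    E gray
    E black
  J black
  B gray
    G gray
      G→I: I black — skip
      F gray
        D gray
          D→E: E black — skip
        D black
      F black
    G black
    B→K: K is gray → back edge
First back edge: B → K.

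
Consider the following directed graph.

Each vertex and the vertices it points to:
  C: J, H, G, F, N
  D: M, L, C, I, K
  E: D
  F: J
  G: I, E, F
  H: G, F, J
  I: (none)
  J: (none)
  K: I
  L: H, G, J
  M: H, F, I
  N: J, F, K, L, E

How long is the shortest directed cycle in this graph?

4

For each vertex v, BFS finds the shortest path from v back to v.
The shortest such closed walk is N → E → D → C → N, length 4.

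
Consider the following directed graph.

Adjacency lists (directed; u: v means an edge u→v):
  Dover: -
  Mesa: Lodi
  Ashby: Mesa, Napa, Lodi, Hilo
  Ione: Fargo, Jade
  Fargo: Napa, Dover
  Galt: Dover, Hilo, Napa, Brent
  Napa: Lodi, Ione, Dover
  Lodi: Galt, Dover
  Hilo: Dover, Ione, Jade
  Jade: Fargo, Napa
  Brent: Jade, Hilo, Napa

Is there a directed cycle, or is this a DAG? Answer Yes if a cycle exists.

DFS with white/gray/black marking, starting from Brent:
Brent gray
  Jade gray
    Fargo gray
      Napa gray
        Lodi gray
          Galt gray
            Dover gray
            Dover black
            Hilo gray
              Hilo→Dover: Dover black — skip
              Ione gray
                Ione→Fargo: Fargo is gray → back edge
Back edge found, so a cycle exists: Fargo → Napa → Lodi → Galt → Hilo → Ione → Fargo.

Yes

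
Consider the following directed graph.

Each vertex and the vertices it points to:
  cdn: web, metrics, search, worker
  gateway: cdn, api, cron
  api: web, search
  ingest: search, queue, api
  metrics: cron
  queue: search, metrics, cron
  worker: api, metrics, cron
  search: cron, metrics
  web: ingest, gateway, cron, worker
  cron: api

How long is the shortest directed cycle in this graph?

3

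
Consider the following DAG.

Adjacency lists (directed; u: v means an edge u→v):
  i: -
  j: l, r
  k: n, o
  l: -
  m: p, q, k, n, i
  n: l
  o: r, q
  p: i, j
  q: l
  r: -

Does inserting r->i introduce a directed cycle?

No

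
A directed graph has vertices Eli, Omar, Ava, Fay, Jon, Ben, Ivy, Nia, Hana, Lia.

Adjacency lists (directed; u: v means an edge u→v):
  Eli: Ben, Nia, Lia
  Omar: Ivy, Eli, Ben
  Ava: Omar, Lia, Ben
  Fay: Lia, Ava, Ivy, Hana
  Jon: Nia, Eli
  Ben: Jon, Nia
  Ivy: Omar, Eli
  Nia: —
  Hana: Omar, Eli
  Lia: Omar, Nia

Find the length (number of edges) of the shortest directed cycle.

For each vertex v, BFS finds the shortest path from v back to v.
The shortest such closed walk is Omar → Ivy → Omar, length 2.

2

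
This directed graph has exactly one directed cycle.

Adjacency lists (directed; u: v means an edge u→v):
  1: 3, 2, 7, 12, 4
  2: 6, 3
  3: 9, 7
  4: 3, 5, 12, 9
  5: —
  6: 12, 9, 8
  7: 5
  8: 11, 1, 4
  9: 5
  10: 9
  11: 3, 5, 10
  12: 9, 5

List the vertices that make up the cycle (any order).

1, 2, 6, 8

DFS with gray/black marking from 8:
8 gray
  11 gray
    3 gray
      9 gray
        5 gray
        5 black
      9 black
      7 gray
        7→5: 5 black — skip
      7 black
    3 black
    11→5: 5 black — skip
    10 gray
      10→9: 9 black — skip
    10 black
  11 black
  1 gray
    1→3: 3 black — skip
    2 gray
      6 gray
        12 gray
          12→9: 9 black — skip
          12→5: 5 black — skip
        12 black
        6→9: 9 black — skip
        6→8: 8 is gray → back edge
Back edge closes the cycle 8 → 1 → 2 → 6 → 8; its vertices are {1, 2, 6, 8}.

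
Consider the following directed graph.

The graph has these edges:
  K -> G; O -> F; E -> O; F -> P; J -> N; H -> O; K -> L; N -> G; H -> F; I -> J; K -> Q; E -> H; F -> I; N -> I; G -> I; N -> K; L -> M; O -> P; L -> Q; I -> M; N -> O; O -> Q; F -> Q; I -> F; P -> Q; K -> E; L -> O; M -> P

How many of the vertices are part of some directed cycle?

10

A vertex is on a directed cycle iff it belongs to a strongly connected component of size ≥ 2 (or has a self-loop).
The vertices on cycles are {E, F, G, H, I, J, K, L, N, O} — 10 in total.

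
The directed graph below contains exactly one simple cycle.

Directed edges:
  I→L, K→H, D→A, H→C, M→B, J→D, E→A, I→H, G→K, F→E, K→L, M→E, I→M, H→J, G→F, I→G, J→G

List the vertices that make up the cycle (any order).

DFS with gray/black marking from G:
G gray
  F gray
    E gray
      A gray
      A black
    E black
  F black
  K gray
    H gray
      J gray
        J→G: G is gray → back edge
Back edge closes the cycle G → K → H → J → G; its vertices are {G, H, J, K}.

G, H, J, K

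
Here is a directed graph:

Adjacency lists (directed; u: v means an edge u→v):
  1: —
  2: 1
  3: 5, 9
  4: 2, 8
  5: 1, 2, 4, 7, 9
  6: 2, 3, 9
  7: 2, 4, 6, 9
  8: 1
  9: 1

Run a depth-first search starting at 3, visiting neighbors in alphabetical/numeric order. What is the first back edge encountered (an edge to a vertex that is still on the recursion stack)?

6->3

DFS from 3 (visiting neighbors in alphabetical/numeric order); mark gray on enter, black on exit:
3 gray
  5 gray
    1 gray
    1 black
    2 gray
      2→1: 1 black — skip
    2 black
    4 gray
      4→2: 2 black — skip
      8 gray
        8→1: 1 black — skip
      8 black
    4 black
    7 gray
      7→2: 2 black — skip
      7→4: 4 black — skip
      6 gray
        6→2: 2 black — skip
        6→3: 3 is gray → back edge
First back edge: 6 → 3.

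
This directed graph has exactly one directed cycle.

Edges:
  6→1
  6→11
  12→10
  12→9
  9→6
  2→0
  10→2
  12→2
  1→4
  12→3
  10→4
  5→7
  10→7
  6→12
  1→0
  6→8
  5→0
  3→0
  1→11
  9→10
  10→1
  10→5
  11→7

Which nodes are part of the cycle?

DFS with gray/black marking from 6:
6 gray
  1 gray
    0 gray
    0 black
    4 gray
    4 black
    11 gray
      7 gray
      7 black
    11 black
  1 black
  6→11: 11 black — skip
  12 gray
    9 gray
      9→6: 6 is gray → back edge
Back edge closes the cycle 6 → 12 → 9 → 6; its vertices are {6, 9, 12}.

6, 9, 12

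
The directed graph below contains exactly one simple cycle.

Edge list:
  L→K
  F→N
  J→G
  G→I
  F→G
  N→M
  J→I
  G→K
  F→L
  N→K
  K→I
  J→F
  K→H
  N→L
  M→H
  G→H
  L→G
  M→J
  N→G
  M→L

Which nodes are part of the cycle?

DFS with gray/black marking from F:
F gray
  L gray
    K gray
      I gray
      I black
      H gray
      H black
    K black
    G gray
      G→K: K black — skip
      G→I: I black — skip
      G→H: H black — skip
    G black
  L black
  F→G: G black — skip
  N gray
    M gray
      J gray
        J→F: F is gray → back edge
Back edge closes the cycle F → N → M → J → F; its vertices are {F, J, M, N}.

F, J, M, N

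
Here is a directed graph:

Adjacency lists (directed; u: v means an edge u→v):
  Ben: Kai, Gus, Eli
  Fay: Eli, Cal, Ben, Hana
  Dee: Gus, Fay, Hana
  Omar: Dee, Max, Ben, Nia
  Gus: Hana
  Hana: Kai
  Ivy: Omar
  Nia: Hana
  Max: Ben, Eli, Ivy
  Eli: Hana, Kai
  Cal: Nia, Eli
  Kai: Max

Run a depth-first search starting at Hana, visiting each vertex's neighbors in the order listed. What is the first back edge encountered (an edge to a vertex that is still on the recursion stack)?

Ben→Kai

DFS from Hana (visiting each vertex's neighbors in the order listed); mark gray on enter, black on exit:
Hana gray
  Kai gray
    Max gray
      Ben gray
        Ben→Kai: Kai is gray → back edge
First back edge: Ben → Kai.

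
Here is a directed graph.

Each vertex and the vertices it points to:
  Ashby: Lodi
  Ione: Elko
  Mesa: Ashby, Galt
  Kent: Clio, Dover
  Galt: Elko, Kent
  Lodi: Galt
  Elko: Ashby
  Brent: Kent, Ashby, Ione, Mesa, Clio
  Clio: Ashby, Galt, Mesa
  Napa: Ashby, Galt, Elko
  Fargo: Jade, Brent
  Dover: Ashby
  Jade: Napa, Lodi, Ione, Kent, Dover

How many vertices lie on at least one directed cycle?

A vertex is on a directed cycle iff it belongs to a strongly connected component of size ≥ 2 (or has a self-loop).
The vertices on cycles are {Clio, Elko, Galt, Kent, Lodi, Mesa, Ashby, Dover} — 8 in total.

8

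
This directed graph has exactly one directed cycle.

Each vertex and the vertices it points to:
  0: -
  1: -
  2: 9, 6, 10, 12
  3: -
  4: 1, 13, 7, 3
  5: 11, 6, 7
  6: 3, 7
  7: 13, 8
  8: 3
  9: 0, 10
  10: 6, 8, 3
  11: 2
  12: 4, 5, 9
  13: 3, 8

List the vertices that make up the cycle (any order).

2, 5, 11, 12

DFS with gray/black marking from 5:
5 gray
  11 gray
    2 gray
      9 gray
        0 gray
        0 black
        10 gray
          6 gray
            3 gray
            3 black
            7 gray
              13 gray
                13→3: 3 black — skip
                8 gray
                  8→3: 3 black — skip
                8 black
              13 black
              7→8: 8 black — skip
            7 black
          6 black
          10→8: 8 black — skip
          10→3: 3 black — skip
        10 black
      9 black
      2→6: 6 black — skip
      2→10: 10 black — skip
      12 gray
        4 gray
          1 gray
          1 black
          4→13: 13 black — skip
          4→7: 7 black — skip
          4→3: 3 black — skip
        4 black
        12→5: 5 is gray → back edge
Back edge closes the cycle 5 → 11 → 2 → 12 → 5; its vertices are {2, 5, 11, 12}.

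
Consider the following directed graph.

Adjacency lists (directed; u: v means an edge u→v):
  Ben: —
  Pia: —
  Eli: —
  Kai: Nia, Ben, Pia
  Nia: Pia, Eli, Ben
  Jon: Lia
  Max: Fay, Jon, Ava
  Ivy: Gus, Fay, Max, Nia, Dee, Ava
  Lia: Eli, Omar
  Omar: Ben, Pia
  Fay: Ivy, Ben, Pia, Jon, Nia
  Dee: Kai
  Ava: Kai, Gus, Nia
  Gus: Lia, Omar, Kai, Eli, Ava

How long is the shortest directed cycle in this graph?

For each vertex v, BFS finds the shortest path from v back to v.
The shortest such closed walk is Ivy → Fay → Ivy, length 2.

2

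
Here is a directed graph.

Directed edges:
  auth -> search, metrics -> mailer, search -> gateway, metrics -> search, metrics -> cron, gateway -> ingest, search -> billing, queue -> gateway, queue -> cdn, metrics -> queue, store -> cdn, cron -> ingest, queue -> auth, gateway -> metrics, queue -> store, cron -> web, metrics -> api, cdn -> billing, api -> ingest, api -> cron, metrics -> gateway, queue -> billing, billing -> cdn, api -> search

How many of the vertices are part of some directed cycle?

A vertex is on a directed cycle iff it belongs to a strongly connected component of size ≥ 2 (or has a self-loop).
The vertices on cycles are {api, cdn, auth, queue, search, billing, gateway, metrics} — 8 in total.

8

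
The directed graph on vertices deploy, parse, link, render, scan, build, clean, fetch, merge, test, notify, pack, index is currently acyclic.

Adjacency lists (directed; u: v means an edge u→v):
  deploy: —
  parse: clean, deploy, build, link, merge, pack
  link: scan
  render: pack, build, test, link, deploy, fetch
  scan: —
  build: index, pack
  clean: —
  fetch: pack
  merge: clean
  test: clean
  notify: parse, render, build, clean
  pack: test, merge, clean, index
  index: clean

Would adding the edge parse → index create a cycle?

Adding parse→index creates a cycle iff index can already reach parse.
Explore from index: no path reaches parse. The graph stays acyclic.

No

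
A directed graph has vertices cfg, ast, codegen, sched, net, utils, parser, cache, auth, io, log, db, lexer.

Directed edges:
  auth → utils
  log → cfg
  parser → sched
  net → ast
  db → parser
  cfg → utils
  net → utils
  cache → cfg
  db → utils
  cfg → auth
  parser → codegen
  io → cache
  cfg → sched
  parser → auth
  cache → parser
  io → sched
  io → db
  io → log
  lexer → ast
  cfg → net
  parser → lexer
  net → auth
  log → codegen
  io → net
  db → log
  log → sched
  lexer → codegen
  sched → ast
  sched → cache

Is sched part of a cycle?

sched is on a cycle iff sched can reach itself via ≥1 edge.
sched → cache → cfg → sched — yes.

Yes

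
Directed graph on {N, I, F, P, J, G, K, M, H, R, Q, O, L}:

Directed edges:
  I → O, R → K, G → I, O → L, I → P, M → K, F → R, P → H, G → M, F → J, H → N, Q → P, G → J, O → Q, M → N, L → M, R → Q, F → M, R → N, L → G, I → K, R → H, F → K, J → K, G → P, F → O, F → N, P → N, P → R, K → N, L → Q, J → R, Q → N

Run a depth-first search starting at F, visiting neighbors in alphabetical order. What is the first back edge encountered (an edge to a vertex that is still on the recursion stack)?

DFS from F (visiting neighbors in alphabetical order); mark gray on enter, black on exit:
F gray
  J gray
    K gray
      N gray
      N black
    K black
    R gray
      H gray
        H→N: N black — skip
      H black
      R→K: K black — skip
      R→N: N black — skip
      Q gray
        Q→N: N black — skip
        P gray
          P→H: H black — skip
          P→N: N black — skip
          P→R: R is gray → back edge
First back edge: P → R.

P→R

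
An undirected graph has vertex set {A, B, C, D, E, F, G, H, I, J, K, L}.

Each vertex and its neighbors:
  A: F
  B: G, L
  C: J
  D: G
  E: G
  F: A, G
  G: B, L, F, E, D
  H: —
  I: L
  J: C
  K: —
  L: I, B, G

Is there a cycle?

DFS, tracking each vertex's parent; an edge to a visited non-parent vertex closes a cycle.
Start from H:
visit H (parent –)
visit A (parent –)
  visit F (parent A)
    F–A: parent, skip
    visit G (parent F)
      visit B (parent G)
        B–G: parent, skip
        visit L (parent B)
          visit I (parent L)
            I–L: parent, skip
          L–B: parent, skip
          L–G: G visited and ≠ parent → cycle
Cycle: G – B – L – G.

Yes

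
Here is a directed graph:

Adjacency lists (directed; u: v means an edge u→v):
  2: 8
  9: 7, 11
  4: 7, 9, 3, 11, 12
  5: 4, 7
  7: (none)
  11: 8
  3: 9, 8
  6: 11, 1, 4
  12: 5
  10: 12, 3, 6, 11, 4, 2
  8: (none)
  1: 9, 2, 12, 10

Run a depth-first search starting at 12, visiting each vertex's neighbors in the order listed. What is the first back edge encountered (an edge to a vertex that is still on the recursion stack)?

DFS from 12 (visiting each vertex's neighbors in the order listed); mark gray on enter, black on exit:
12 gray
  5 gray
    4 gray
      7 gray
      7 black
      9 gray
        9→7: 7 black — skip
        11 gray
          8 gray
          8 black
        11 black
      9 black
      3 gray
        3→9: 9 black — skip
        3→8: 8 black — skip
      3 black
      4→11: 11 black — skip
      4→12: 12 is gray → back edge
First back edge: 4 → 12.

4→12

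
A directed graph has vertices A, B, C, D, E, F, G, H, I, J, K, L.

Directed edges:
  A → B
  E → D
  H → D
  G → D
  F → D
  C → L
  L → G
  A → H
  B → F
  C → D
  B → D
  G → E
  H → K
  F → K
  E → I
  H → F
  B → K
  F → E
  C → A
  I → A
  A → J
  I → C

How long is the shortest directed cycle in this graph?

5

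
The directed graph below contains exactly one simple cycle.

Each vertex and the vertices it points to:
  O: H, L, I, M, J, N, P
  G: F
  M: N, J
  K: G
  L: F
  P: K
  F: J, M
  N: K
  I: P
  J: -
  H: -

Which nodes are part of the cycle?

F, G, K, M, N

DFS with gray/black marking from K:
K gray
  G gray
    F gray
      J gray
      J black
      M gray
        N gray
          N→K: K is gray → back edge
Back edge closes the cycle K → G → F → M → N → K; its vertices are {F, G, K, M, N}.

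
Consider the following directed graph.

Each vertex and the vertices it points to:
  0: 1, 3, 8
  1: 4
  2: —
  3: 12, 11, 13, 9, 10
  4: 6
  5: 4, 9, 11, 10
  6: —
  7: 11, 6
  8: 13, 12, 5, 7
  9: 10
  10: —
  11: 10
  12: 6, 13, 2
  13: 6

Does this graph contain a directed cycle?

No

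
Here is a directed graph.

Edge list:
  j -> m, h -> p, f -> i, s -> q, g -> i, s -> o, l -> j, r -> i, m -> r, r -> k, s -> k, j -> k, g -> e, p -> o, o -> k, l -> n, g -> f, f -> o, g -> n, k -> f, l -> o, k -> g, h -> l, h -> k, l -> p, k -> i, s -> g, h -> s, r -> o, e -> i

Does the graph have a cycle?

Yes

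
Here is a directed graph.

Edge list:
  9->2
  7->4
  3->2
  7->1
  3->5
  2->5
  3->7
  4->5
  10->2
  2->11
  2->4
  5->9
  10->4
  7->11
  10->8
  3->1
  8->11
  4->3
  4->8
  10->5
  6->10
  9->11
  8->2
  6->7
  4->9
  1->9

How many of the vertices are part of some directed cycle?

8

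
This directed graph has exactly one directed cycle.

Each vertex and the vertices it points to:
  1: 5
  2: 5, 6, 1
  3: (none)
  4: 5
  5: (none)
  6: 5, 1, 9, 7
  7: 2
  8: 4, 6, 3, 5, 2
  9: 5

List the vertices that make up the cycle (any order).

2, 6, 7

DFS with gray/black marking from 6:
6 gray
  5 gray
  5 black
  1 gray
    1→5: 5 black — skip
  1 black
  9 gray
    9→5: 5 black — skip
  9 black
  7 gray
    2 gray
      2→5: 5 black — skip
      2→6: 6 is gray → back edge
Back edge closes the cycle 6 → 7 → 2 → 6; its vertices are {2, 6, 7}.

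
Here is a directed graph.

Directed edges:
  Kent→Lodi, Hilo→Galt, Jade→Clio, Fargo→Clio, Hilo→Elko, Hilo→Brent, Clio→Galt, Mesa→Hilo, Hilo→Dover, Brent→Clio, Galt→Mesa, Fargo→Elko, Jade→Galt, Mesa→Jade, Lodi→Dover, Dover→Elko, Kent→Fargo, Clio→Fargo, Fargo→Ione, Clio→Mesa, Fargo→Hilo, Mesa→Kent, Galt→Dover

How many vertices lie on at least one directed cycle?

A vertex is on a directed cycle iff it belongs to a strongly connected component of size ≥ 2 (or has a self-loop).
The vertices on cycles are {Clio, Galt, Hilo, Jade, Kent, Mesa, Brent, Fargo} — 8 in total.

8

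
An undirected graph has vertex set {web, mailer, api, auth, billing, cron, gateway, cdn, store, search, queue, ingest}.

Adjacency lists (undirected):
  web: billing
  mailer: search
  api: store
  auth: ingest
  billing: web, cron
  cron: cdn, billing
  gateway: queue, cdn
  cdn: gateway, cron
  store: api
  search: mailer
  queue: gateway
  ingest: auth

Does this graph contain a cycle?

No

DFS, tracking each vertex's parent; an edge to a visited non-parent vertex closes a cycle.
Start from billing:
visit billing (parent –)
  visit web (parent billing)
    web–billing: parent, skip
  visit cron (parent billing)
    visit cdn (parent cron)
      visit gateway (parent cdn)
        visit queue (parent gateway)
          queue–gateway: parent, skip
        gateway–cdn: parent, skip
      cdn–cron: parent, skip
    cron–billing: parent, skip
visit mailer (parent –)
  visit search (parent mailer)
    search–mailer: parent, skip
visit api (parent –)
  visit store (parent api)
    store–api: parent, skip
visit auth (parent –)
  visit ingest (parent auth)
    ingest–auth: parent, skip
No non-parent visited neighbor found — the graph is a forest.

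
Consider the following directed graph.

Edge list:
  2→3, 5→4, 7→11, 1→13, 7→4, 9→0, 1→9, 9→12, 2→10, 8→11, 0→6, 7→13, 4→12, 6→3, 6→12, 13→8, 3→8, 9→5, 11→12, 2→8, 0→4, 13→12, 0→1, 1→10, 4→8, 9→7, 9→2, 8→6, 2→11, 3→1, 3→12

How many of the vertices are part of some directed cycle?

11

A vertex is on a directed cycle iff it belongs to a strongly connected component of size ≥ 2 (or has a self-loop).
The vertices on cycles are {0, 1, 2, 3, 4, 5, 6, 7, 8, 9, 13} — 11 in total.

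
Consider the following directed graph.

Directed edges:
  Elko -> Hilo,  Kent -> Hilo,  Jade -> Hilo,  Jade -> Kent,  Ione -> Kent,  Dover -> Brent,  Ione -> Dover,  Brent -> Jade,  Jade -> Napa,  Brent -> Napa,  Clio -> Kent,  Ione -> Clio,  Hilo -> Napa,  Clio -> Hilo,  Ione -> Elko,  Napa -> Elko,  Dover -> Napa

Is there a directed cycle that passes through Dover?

No

Dover lies on a cycle iff there is a path from Dover back to itself.
Exploring from Dover, it never reaches itself; equivalently, its strongly connected component is a singleton.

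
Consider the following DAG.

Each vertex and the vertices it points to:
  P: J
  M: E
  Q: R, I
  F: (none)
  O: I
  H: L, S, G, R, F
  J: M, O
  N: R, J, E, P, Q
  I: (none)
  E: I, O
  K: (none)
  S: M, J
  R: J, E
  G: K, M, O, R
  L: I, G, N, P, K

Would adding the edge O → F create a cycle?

No

Adding O→F creates a cycle iff F can already reach O.
Explore from F: no path reaches O. The graph stays acyclic.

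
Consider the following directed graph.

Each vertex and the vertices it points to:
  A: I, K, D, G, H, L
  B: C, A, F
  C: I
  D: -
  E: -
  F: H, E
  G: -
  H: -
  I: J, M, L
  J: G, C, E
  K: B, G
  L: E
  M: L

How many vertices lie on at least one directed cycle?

6

A vertex is on a directed cycle iff it belongs to a strongly connected component of size ≥ 2 (or has a self-loop).
The vertices on cycles are {A, B, C, I, J, K} — 6 in total.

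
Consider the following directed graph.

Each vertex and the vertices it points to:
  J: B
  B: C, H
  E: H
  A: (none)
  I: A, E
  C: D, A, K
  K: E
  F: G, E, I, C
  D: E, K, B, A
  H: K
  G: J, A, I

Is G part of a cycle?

G lies on a cycle iff there is a path from G back to itself.
Exploring from G, it never reaches itself; equivalently, its strongly connected component is a singleton.

No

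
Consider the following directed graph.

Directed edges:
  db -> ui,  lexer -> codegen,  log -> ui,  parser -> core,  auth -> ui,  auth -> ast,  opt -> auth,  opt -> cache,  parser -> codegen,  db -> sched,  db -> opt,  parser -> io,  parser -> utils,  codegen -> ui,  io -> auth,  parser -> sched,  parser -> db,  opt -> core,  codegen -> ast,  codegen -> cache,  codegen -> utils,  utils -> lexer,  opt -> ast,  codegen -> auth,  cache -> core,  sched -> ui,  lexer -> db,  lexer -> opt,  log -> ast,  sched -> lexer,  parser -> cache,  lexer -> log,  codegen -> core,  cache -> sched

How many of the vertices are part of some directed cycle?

7

A vertex is on a directed cycle iff it belongs to a strongly connected component of size ≥ 2 (or has a self-loop).
The vertices on cycles are {db, opt, cache, lexer, sched, utils, codegen} — 7 in total.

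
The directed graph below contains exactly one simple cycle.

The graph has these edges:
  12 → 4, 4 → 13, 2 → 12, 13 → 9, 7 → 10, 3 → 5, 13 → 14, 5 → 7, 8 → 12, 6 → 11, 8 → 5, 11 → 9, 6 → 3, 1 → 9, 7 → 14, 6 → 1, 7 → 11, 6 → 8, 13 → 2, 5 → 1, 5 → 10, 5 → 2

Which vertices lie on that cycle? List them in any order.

DFS with gray/black marking from 12:
12 gray
  4 gray
    13 gray
      9 gray
      9 black
      14 gray
      14 black
      2 gray
        2→12: 12 is gray → back edge
Back edge closes the cycle 12 → 4 → 13 → 2 → 12; its vertices are {2, 4, 12, 13}.

2, 4, 12, 13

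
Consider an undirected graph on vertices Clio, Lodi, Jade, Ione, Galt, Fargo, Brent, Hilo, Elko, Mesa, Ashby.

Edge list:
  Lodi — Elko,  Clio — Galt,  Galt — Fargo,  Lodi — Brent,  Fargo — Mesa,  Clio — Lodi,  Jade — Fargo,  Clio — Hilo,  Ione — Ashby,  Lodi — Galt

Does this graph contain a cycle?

DFS, tracking each vertex's parent; an edge to a visited non-parent vertex closes a cycle.
Start from Fargo:
visit Fargo (parent –)
  visit Mesa (parent Fargo)
    Mesa–Fargo: parent, skip
  visit Galt (parent Fargo)
    visit Lodi (parent Galt)
      visit Brent (parent Lodi)
        Brent–Lodi: parent, skip
      visit Elko (parent Lodi)
        Elko–Lodi: parent, skip
      visit Clio (parent Lodi)
        visit Hilo (parent Clio)
          Hilo–Clio: parent, skip
        Clio–Lodi: parent, skip
        Clio–Galt: Galt visited and ≠ parent → cycle
Cycle: Galt – Lodi – Clio – Galt.

Yes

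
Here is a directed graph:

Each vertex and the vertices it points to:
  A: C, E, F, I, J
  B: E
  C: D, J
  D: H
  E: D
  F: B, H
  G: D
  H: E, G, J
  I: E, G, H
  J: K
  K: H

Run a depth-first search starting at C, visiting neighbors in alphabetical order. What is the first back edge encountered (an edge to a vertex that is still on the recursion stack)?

E→D

DFS from C (visiting neighbors in alphabetical order); mark gray on enter, black on exit:
C gray
  D gray
    H gray
      E gray
        E→D: D is gray → back edge
First back edge: E → D.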